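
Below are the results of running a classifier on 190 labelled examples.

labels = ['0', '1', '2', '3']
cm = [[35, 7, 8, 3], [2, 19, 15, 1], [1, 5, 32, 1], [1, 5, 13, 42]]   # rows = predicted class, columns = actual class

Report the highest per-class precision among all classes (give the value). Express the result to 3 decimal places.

0.821

Per-class precision (TP/(TP+FP)):
  0: TP=35, FP=7+8+3=18 → 35/53 = 0.6604
  1: TP=19, FP=2+15+1=18 → 19/37 = 0.5135
  2: TP=32, FP=1+5+1=7 → 32/39 = 0.8205
  3: TP=42, FP=1+5+13=19 → 42/61 = 0.6885
Highest is class '2' with precision = 0.821.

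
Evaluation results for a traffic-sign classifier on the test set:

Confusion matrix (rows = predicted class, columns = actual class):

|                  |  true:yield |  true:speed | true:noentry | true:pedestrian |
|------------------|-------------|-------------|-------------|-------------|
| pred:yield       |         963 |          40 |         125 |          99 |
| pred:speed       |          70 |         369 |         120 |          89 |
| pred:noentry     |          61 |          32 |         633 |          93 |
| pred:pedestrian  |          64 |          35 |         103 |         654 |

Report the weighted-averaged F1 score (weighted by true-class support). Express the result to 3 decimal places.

Per-class F1 score (2·TP/(2·TP+FP+FN)):
  yield: TP=963, FP=40+125+99=264, FN=70+61+64=195 → 1926/2385 = 0.8075
  speed: TP=369, FP=70+120+89=279, FN=40+32+35=107 → 738/1124 = 0.6566
  noentry: TP=633, FP=61+32+93=186, FN=125+120+103=348 → 1266/1800 = 0.7033
  pedestrian: TP=654, FP=64+35+103=202, FN=99+89+93=281 → 1308/1791 = 0.7303
Weighted-F1 score = Σ (supportᵢ/N)·F1 scoreᵢ with N=3550: (1158/3550)·0.8075 + (476/3550)·0.6566 + (981/3550)·0.7033 + (935/3550)·0.7303 = 0.738

0.738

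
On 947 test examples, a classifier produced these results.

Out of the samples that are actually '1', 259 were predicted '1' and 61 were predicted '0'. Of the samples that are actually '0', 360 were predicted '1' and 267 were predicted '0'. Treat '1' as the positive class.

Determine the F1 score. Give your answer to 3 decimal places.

0.552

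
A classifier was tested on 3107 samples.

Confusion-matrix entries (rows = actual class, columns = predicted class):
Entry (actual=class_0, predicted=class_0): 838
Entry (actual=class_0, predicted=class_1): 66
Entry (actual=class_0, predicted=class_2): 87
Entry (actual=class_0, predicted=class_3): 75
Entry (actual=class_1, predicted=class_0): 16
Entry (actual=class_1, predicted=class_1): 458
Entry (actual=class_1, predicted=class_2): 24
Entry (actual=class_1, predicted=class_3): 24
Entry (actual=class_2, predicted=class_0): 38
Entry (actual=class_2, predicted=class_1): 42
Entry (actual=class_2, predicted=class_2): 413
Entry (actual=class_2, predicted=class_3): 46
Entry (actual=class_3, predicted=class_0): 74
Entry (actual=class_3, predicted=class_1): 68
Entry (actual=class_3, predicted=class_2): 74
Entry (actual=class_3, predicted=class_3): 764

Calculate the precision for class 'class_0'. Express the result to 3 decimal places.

0.867

One-vs-rest for 'class_0': TP = diagonal; FP = other classes predicted 'class_0'; FN = 'class_0' predicted as other.
precision = TP/(TP+FP).
class_0: TP=838, FP=16+38+74=128 → 838/966 = 0.8675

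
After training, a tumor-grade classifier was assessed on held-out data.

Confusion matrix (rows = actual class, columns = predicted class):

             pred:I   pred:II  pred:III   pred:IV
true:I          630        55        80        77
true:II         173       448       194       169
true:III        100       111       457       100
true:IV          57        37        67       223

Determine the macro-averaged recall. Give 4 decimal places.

0.5948

Per-class recall (TP/(TP+FN)):
  I: TP=630, FN=55+80+77=212 → 630/842 = 0.74822
  II: TP=448, FN=173+194+169=536 → 448/984 = 0.45528
  III: TP=457, FN=100+111+100=311 → 457/768 = 0.59505
  IV: TP=223, FN=57+37+67=161 → 223/384 = 0.58073
Macro-recall = mean = (0.74822 + 0.45528 + 0.59505 + 0.58073) / 4 = 0.5948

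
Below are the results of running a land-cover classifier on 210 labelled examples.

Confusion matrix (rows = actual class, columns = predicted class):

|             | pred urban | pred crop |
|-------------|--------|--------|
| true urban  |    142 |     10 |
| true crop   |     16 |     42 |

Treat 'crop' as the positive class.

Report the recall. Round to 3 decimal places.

Recall = TP/(TP+FN) = 42/(42+16) = 42/58 = 0.724

0.724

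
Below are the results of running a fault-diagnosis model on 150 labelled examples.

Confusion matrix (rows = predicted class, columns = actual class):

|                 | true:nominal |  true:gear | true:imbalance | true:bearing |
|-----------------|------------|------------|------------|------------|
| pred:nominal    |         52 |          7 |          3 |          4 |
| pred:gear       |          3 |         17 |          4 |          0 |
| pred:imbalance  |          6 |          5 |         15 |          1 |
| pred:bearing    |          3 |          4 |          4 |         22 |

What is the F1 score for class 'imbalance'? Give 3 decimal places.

0.566

F1 score = 2·TP/(2·TP+FP+FN).
imbalance: TP=15, FP=6+5+1=12, FN=3+4+4=11 → 30/53 = 0.5660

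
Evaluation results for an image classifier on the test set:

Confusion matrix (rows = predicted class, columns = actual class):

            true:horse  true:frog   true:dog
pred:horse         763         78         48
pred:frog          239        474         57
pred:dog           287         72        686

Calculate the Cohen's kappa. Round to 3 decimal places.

Observed agreement pₒ = trace/N = 1923/2704 = 0.7112
Expected agreement pₑ = Σ (rowᵢ·colᵢ)/N² = (1289·889 + 624·770 + 791·1045)/2704² = 0.3355
κ = (pₒ − pₑ)/(1 − pₑ) = (0.7112 − 0.3355)/(1 − 0.3355) = 0.565

0.565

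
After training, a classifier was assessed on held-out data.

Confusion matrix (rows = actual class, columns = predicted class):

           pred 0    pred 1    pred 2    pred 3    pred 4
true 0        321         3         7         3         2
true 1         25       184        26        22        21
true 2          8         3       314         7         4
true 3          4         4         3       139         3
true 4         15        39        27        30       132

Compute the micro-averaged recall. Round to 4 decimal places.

0.8098

Micro-averaging pools counts across classes: ΣTP=1090, ΣFP=256, ΣFN=256.
Micro-recall = TP/(TP+FN) on pooled counts = 0.8098 (equals overall accuracy in single-label multiclass).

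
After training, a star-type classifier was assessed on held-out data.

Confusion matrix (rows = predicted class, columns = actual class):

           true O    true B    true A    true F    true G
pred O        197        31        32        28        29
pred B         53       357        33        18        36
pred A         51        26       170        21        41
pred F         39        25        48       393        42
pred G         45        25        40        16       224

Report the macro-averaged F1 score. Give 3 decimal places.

0.646

Per-class F1 score (2·TP/(2·TP+FP+FN)):
  O: TP=197, FP=31+32+28+29=120, FN=53+51+39+45=188 → 394/702 = 0.5613
  B: TP=357, FP=53+33+18+36=140, FN=31+26+25+25=107 → 714/961 = 0.7430
  A: TP=170, FP=51+26+21+41=139, FN=32+33+48+40=153 → 340/632 = 0.5380
  F: TP=393, FP=39+25+48+42=154, FN=28+18+21+16=83 → 786/1023 = 0.7683
  G: TP=224, FP=45+25+40+16=126, FN=29+36+41+42=148 → 448/722 = 0.6205
Macro-F1 score = mean = (0.5613 + 0.7430 + 0.5380 + 0.7683 + 0.6205) / 5 = 0.646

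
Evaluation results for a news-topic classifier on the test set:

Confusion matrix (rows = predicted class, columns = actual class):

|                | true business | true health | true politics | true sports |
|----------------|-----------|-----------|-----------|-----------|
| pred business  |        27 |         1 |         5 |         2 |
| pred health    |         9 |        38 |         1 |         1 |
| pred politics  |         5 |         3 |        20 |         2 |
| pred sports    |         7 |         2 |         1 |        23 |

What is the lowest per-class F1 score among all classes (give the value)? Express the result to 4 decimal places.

Per-class F1 score (2·TP/(2·TP+FP+FN)):
  business: TP=27, FP=1+5+2=8, FN=9+5+7=21 → 54/83 = 0.65060
  health: TP=38, FP=9+1+1=11, FN=1+3+2=6 → 76/93 = 0.81720
  politics: TP=20, FP=5+3+2=10, FN=5+1+1=7 → 40/57 = 0.70175
  sports: TP=23, FP=7+2+1=10, FN=2+1+2=5 → 46/61 = 0.75410
Lowest is class 'business' with F1 score = 0.6506.

0.6506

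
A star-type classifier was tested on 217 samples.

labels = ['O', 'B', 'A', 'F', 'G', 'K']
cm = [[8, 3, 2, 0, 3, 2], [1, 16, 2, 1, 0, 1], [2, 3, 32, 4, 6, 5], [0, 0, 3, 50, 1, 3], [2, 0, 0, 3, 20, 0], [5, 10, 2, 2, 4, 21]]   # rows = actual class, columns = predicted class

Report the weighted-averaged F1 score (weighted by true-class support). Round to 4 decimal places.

0.6749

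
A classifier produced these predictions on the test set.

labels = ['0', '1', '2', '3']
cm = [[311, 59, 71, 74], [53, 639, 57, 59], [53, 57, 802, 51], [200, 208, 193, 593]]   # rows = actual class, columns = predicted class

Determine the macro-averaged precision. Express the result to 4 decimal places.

0.6612

Per-class precision (TP/(TP+FP)):
  0: TP=311, FP=53+53+200=306 → 311/617 = 0.50405
  1: TP=639, FP=59+57+208=324 → 639/963 = 0.66355
  2: TP=802, FP=71+57+193=321 → 802/1123 = 0.71416
  3: TP=593, FP=74+59+51=184 → 593/777 = 0.76319
Macro-precision = mean = (0.50405 + 0.66355 + 0.71416 + 0.76319) / 4 = 0.6612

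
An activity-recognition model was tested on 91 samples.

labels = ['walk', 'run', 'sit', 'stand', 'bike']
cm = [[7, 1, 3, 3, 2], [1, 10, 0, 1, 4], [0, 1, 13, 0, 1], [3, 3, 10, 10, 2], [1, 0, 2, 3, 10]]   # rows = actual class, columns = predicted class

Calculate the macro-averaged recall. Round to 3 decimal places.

Per-class recall (TP/(TP+FN)):
  walk: TP=7, FN=1+3+3+2=9 → 7/16 = 0.4375
  run: TP=10, FN=1+0+1+4=6 → 10/16 = 0.6250
  sit: TP=13, FN=0+1+0+1=2 → 13/15 = 0.8667
  stand: TP=10, FN=3+3+10+2=18 → 10/28 = 0.3571
  bike: TP=10, FN=1+0+2+3=6 → 10/16 = 0.6250
Macro-recall = mean = (0.4375 + 0.6250 + 0.8667 + 0.3571 + 0.6250) / 5 = 0.582

0.582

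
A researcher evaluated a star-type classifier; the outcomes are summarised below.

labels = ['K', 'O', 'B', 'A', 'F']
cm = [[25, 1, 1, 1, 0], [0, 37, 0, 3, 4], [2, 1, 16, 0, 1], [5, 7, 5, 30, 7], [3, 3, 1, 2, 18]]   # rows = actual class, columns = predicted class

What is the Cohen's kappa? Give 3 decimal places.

0.655

Observed agreement pₒ = trace/N = 126/173 = 0.7283
Expected agreement pₑ = Σ (rowᵢ·colᵢ)/N² = (28·35 + 44·49 + 20·23 + 54·36 + 27·30)/173² = 0.2122
κ = (pₒ − pₑ)/(1 − pₑ) = (0.7283 − 0.2122)/(1 − 0.2122) = 0.655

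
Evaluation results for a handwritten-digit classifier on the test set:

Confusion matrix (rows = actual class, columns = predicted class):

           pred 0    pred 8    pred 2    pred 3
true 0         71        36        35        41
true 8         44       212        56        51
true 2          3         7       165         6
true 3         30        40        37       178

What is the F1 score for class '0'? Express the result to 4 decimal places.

Take TP from the diagonal, FP from the rest of the '0' prediction marginal, FN from the rest of the '0' actual marginal.
F1 score = 2·TP/(2·TP+FP+FN).
0: TP=71, FP=44+3+30=77, FN=36+35+41=112 → 142/331 = 0.42900

0.4290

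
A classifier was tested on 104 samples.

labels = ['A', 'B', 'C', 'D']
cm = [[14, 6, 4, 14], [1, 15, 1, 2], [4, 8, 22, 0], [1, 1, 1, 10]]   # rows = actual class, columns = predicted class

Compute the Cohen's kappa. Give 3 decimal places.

0.454

Observed agreement pₒ = trace/N = 61/104 = 0.5865
Expected agreement pₑ = Σ (rowᵢ·colᵢ)/N² = (38·20 + 19·30 + 34·28 + 13·26)/104² = 0.2422
κ = (pₒ − pₑ)/(1 − pₑ) = (0.5865 − 0.2422)/(1 − 0.2422) = 0.454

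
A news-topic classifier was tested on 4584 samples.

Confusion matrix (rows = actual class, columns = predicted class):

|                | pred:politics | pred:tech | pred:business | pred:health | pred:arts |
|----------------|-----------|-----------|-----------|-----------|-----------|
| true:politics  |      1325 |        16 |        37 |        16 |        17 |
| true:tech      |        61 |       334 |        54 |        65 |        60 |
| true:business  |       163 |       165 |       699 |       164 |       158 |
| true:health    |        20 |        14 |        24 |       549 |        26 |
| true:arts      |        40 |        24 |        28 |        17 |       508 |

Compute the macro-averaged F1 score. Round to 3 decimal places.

Per-class F1 score (2·TP/(2·TP+FP+FN)):
  politics: TP=1325, FP=61+163+20+40=284, FN=16+37+16+17=86 → 2650/3020 = 0.8775
  tech: TP=334, FP=16+165+14+24=219, FN=61+54+65+60=240 → 668/1127 = 0.5927
  business: TP=699, FP=37+54+24+28=143, FN=163+165+164+158=650 → 1398/2191 = 0.6381
  health: TP=549, FP=16+65+164+17=262, FN=20+14+24+26=84 → 1098/1444 = 0.7604
  arts: TP=508, FP=17+60+158+26=261, FN=40+24+28+17=109 → 1016/1386 = 0.7330
Macro-F1 score = mean = (0.8775 + 0.5927 + 0.6381 + 0.7604 + 0.7330) / 5 = 0.720

0.720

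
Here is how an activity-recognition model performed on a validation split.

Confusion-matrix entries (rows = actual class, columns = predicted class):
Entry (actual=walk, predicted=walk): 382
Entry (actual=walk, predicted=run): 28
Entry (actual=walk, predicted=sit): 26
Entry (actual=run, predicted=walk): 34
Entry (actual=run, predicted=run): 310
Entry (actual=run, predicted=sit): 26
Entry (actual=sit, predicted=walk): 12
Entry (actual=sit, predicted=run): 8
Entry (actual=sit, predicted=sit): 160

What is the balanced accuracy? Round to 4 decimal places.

Balanced accuracy = mean of per-class recall.
  walk: recall = 382/436 = 0.87615
  run: recall = 310/370 = 0.83784
  sit: recall = 160/180 = 0.88889
Mean = (0.87615 + 0.83784 + 0.88889) / 3 = 0.8676

0.8676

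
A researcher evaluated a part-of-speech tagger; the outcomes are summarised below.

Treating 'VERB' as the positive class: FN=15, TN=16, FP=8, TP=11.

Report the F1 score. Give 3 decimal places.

Precision = TP/(TP+FP) = 11/19 = 0.5789
Recall = TP/(TP+FN) = 11/26 = 0.4231
F1 = 2·TP/(2·TP+FP+FN) = 22/45 = 0.489

0.489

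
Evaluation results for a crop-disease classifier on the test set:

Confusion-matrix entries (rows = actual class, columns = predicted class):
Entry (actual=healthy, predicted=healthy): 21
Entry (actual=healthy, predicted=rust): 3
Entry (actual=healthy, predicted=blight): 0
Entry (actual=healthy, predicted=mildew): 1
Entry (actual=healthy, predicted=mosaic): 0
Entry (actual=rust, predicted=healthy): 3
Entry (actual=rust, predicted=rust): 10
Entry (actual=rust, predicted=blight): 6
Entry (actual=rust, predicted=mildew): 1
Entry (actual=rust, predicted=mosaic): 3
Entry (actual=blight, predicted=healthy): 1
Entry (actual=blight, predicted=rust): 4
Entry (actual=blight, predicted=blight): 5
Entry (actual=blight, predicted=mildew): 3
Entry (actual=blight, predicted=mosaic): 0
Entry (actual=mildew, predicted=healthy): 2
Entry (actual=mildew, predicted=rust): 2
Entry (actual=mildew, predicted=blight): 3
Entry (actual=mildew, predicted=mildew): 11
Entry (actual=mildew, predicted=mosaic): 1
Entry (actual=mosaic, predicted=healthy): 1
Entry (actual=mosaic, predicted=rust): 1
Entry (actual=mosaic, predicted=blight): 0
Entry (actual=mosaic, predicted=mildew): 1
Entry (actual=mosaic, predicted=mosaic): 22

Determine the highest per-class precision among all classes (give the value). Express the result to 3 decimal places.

0.846

Per-class precision (TP/(TP+FP)):
  healthy: TP=21, FP=3+1+2+1=7 → 21/28 = 0.7500
  rust: TP=10, FP=3+4+2+1=10 → 10/20 = 0.5000
  blight: TP=5, FP=0+6+3+0=9 → 5/14 = 0.3571
  mildew: TP=11, FP=1+1+3+1=6 → 11/17 = 0.6471
  mosaic: TP=22, FP=0+3+0+1=4 → 22/26 = 0.8462
Highest is class 'mosaic' with precision = 0.846.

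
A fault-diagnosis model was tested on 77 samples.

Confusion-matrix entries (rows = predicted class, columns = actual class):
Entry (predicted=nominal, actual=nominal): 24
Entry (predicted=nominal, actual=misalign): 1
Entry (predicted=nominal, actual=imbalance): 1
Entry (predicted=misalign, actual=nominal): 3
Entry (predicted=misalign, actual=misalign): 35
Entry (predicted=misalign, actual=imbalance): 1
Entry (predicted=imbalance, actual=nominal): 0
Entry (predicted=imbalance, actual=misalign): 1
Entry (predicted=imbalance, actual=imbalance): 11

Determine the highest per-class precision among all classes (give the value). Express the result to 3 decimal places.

0.923

Per-class precision (TP/(TP+FP)):
  nominal: TP=24, FP=1+1=2 → 24/26 = 0.9231
  misalign: TP=35, FP=3+1=4 → 35/39 = 0.8974
  imbalance: TP=11, FP=0+1=1 → 11/12 = 0.9167
Highest is class 'nominal' with precision = 0.923.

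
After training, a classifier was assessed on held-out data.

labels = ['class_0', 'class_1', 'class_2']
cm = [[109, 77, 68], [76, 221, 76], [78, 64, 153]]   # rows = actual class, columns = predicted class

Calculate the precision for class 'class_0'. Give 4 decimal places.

0.4144

One-vs-rest for 'class_0': TP = diagonal; FP = other classes predicted 'class_0'; FN = 'class_0' predicted as other.
precision = TP/(TP+FP).
class_0: TP=109, FP=76+78=154 → 109/263 = 0.41445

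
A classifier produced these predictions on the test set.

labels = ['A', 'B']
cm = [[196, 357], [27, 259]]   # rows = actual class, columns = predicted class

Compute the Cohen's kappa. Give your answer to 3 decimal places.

0.203

Observed agreement pₒ = trace/N = 455/839 = 0.5423
Expected agreement pₑ = Σ (rowᵢ·colᵢ)/N² = (553·223 + 286·616)/839² = 0.4255
κ = (pₒ − pₑ)/(1 − pₑ) = (0.5423 − 0.4255)/(1 − 0.4255) = 0.203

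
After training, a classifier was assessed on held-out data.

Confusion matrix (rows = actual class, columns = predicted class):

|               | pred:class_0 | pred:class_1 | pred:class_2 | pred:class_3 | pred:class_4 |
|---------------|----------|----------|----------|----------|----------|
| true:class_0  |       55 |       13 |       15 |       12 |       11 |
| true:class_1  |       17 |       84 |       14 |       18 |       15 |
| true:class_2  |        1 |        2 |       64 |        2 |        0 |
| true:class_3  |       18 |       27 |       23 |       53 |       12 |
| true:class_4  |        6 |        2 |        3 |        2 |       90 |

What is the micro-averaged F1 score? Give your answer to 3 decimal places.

Micro-averaging pools counts across classes: ΣTP=346, ΣFP=213, ΣFN=213.
Micro-F1 score = 2·TP/(2·TP+FP+FN) on pooled counts = 0.619 (equals overall accuracy in single-label multiclass).

0.619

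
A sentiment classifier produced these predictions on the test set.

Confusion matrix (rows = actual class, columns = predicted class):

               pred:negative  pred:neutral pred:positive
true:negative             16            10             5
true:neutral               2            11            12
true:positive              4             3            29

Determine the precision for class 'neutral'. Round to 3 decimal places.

0.458

One-vs-rest for 'neutral': TP = diagonal; FP = other classes predicted 'neutral'; FN = 'neutral' predicted as other.
precision = TP/(TP+FP).
neutral: TP=11, FP=10+3=13 → 11/24 = 0.4583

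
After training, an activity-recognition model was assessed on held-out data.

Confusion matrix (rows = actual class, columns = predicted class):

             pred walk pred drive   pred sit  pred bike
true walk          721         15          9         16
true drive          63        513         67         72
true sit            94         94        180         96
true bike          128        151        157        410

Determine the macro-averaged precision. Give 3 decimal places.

0.627

Per-class precision (TP/(TP+FP)):
  walk: TP=721, FP=63+94+128=285 → 721/1006 = 0.7167
  drive: TP=513, FP=15+94+151=260 → 513/773 = 0.6636
  sit: TP=180, FP=9+67+157=233 → 180/413 = 0.4358
  bike: TP=410, FP=16+72+96=184 → 410/594 = 0.6902
Macro-precision = mean = (0.7167 + 0.6636 + 0.4358 + 0.6902) / 4 = 0.627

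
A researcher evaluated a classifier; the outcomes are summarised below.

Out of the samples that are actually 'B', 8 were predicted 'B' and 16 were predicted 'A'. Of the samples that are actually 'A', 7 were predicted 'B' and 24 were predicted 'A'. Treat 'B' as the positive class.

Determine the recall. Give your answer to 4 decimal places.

Recall = TP/(TP+FN) = 8/(8+16) = 8/24 = 0.3333

0.3333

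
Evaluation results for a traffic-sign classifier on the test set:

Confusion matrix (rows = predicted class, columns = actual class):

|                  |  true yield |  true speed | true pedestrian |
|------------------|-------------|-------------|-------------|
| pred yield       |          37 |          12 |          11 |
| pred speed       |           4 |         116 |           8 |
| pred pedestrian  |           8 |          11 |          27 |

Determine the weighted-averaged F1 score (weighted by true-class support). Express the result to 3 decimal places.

Per-class F1 score (2·TP/(2·TP+FP+FN)):
  yield: TP=37, FP=12+11=23, FN=4+8=12 → 74/109 = 0.6789
  speed: TP=116, FP=4+8=12, FN=12+11=23 → 232/267 = 0.8689
  pedestrian: TP=27, FP=8+11=19, FN=11+8=19 → 54/92 = 0.5870
Weighted-F1 score = Σ (supportᵢ/N)·F1 scoreᵢ with N=234: (49/234)·0.6789 + (139/234)·0.8689 + (46/234)·0.5870 = 0.774

0.774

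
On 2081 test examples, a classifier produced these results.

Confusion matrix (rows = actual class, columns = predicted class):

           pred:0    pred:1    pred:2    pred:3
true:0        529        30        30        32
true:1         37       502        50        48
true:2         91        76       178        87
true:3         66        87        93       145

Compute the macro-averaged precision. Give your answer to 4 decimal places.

0.6065

Per-class precision (TP/(TP+FP)):
  0: TP=529, FP=37+91+66=194 → 529/723 = 0.73167
  1: TP=502, FP=30+76+87=193 → 502/695 = 0.72230
  2: TP=178, FP=30+50+93=173 → 178/351 = 0.50712
  3: TP=145, FP=32+48+87=167 → 145/312 = 0.46474
Macro-precision = mean = (0.73167 + 0.72230 + 0.50712 + 0.46474) / 4 = 0.6065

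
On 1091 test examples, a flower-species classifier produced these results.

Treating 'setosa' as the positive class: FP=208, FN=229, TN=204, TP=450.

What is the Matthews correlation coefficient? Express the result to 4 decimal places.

0.1564

MCC = (TP·TN − FP·FN) / √((TP+FP)(TP+FN)(TN+FP)(TN+FN))
Numerator = 450·204 − 208·229 = 44168
Denominator = √(658·679·412·433) = √79704121672 = 282319.1840
MCC = 44168 / 282319.1840 = 0.1564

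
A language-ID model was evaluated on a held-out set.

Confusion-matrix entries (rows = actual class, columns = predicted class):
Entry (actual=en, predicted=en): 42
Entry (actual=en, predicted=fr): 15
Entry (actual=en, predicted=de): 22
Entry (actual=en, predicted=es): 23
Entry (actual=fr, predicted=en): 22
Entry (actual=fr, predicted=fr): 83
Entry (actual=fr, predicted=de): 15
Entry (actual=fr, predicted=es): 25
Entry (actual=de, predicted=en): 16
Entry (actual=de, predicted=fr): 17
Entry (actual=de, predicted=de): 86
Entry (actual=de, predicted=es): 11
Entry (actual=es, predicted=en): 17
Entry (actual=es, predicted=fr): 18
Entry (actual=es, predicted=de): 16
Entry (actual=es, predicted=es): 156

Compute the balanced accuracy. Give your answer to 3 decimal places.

Balanced accuracy = mean of per-class recall.
  en: recall = 42/102 = 0.4118
  fr: recall = 83/145 = 0.5724
  de: recall = 86/130 = 0.6615
  es: recall = 156/207 = 0.7536
Mean = (0.4118 + 0.5724 + 0.6615 + 0.7536) / 4 = 0.600

0.600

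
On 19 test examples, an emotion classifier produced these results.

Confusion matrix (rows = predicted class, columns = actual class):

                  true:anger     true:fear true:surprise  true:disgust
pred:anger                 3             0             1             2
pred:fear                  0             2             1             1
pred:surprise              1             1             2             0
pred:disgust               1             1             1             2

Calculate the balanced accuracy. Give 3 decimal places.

Balanced accuracy = mean of per-class recall.
  anger: recall = 3/5 = 0.6000
  fear: recall = 2/4 = 0.5000
  surprise: recall = 2/5 = 0.4000
  disgust: recall = 2/5 = 0.4000
Mean = (0.6000 + 0.5000 + 0.4000 + 0.4000) / 4 = 0.475

0.475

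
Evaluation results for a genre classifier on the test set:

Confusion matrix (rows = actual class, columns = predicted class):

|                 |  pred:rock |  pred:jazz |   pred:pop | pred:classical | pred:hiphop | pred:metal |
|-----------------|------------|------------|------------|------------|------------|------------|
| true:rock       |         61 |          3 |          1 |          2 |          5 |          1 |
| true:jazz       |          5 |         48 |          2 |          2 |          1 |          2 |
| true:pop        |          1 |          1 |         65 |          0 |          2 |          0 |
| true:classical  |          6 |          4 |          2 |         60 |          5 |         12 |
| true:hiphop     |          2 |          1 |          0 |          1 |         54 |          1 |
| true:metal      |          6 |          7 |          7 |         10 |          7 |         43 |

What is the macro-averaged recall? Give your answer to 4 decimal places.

0.7841

Per-class recall (TP/(TP+FN)):
  rock: TP=61, FN=3+1+2+5+1=12 → 61/73 = 0.83562
  jazz: TP=48, FN=5+2+2+1+2=12 → 48/60 = 0.80000
  pop: TP=65, FN=1+1+0+2+0=4 → 65/69 = 0.94203
  classical: TP=60, FN=6+4+2+5+12=29 → 60/89 = 0.67416
  hiphop: TP=54, FN=2+1+0+1+1=5 → 54/59 = 0.91525
  metal: TP=43, FN=6+7+7+10+7=37 → 43/80 = 0.53750
Macro-recall = mean = (0.83562 + 0.80000 + 0.94203 + 0.67416 + 0.91525 + 0.53750) / 6 = 0.7841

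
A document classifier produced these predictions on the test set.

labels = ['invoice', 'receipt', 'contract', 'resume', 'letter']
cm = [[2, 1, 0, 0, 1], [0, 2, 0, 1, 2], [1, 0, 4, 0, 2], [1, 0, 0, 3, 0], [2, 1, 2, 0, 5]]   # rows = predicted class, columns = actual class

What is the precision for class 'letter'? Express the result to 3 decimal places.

One-vs-rest for 'letter': TP = diagonal; FP = other classes predicted 'letter'; FN = 'letter' predicted as other.
precision = TP/(TP+FP).
letter: TP=5, FP=2+1+2+0=5 → 5/10 = 0.5000

0.500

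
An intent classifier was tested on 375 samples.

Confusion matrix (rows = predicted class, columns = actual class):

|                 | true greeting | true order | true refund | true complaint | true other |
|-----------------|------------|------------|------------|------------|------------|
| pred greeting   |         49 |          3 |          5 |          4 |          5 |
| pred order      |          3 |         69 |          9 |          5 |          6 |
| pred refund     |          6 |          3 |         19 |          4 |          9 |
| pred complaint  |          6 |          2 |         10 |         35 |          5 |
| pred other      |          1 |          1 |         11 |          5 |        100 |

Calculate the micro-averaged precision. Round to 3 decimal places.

0.725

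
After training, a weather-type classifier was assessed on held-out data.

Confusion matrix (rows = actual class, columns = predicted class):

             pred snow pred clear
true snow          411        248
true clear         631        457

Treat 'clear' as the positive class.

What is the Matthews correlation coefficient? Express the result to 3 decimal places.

0.043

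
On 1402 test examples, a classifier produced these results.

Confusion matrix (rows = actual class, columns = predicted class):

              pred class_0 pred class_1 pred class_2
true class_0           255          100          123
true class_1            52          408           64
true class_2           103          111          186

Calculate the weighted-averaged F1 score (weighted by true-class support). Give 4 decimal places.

Per-class F1 score (2·TP/(2·TP+FP+FN)):
  class_0: TP=255, FP=52+103=155, FN=100+123=223 → 510/888 = 0.57432
  class_1: TP=408, FP=100+111=211, FN=52+64=116 → 816/1143 = 0.71391
  class_2: TP=186, FP=123+64=187, FN=103+111=214 → 372/773 = 0.48124
Weighted-F1 score = Σ (supportᵢ/N)·F1 scoreᵢ with N=1402: (478/1402)·0.57432 + (524/1402)·0.71391 + (400/1402)·0.48124 = 0.5999

0.5999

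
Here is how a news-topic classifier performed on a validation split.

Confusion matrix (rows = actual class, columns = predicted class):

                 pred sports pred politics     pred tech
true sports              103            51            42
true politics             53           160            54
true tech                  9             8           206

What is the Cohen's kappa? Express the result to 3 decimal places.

0.524

Observed agreement pₒ = trace/N = 469/686 = 0.6837
Expected agreement pₑ = Σ (rowᵢ·colᵢ)/N² = (196·165 + 267·219 + 223·302)/686² = 0.3361
κ = (pₒ − pₑ)/(1 − pₑ) = (0.6837 − 0.3361)/(1 − 0.3361) = 0.524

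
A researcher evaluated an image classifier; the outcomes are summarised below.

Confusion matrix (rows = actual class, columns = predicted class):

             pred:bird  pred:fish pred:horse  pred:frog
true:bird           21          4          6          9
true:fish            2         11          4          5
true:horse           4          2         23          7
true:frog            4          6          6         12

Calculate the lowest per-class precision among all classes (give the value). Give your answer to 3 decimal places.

0.364

Per-class precision (TP/(TP+FP)):
  bird: TP=21, FP=2+4+4=10 → 21/31 = 0.6774
  fish: TP=11, FP=4+2+6=12 → 11/23 = 0.4783
  horse: TP=23, FP=6+4+6=16 → 23/39 = 0.5897
  frog: TP=12, FP=9+5+7=21 → 12/33 = 0.3636
Lowest is class 'frog' with precision = 0.364.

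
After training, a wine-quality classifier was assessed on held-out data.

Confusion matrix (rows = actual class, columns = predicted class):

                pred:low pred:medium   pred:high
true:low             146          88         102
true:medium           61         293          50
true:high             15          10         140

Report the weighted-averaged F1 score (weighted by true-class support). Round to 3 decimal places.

0.635

Per-class F1 score (2·TP/(2·TP+FP+FN)):
  low: TP=146, FP=61+15=76, FN=88+102=190 → 292/558 = 0.5233
  medium: TP=293, FP=88+10=98, FN=61+50=111 → 586/795 = 0.7371
  high: TP=140, FP=102+50=152, FN=15+10=25 → 280/457 = 0.6127
Weighted-F1 score = Σ (supportᵢ/N)·F1 scoreᵢ with N=905: (336/905)·0.5233 + (404/905)·0.7371 + (165/905)·0.6127 = 0.635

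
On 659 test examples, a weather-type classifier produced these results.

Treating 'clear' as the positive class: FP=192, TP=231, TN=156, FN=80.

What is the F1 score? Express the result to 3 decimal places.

0.629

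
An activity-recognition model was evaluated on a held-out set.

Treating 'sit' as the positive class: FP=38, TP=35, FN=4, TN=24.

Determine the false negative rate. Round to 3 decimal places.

FNR = FN/(FN+TP) = 4/(4+35) = 0.103

0.103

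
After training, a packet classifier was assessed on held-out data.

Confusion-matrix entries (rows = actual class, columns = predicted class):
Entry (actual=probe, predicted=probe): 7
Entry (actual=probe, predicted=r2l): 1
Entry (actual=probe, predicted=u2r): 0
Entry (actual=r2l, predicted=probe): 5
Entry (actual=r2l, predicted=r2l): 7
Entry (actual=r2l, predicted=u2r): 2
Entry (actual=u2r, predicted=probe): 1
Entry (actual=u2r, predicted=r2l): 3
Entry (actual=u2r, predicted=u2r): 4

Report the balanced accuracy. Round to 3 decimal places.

Balanced accuracy = mean of per-class recall.
  probe: recall = 7/8 = 0.8750
  r2l: recall = 7/14 = 0.5000
  u2r: recall = 4/8 = 0.5000
Mean = (0.8750 + 0.5000 + 0.5000) / 3 = 0.625

0.625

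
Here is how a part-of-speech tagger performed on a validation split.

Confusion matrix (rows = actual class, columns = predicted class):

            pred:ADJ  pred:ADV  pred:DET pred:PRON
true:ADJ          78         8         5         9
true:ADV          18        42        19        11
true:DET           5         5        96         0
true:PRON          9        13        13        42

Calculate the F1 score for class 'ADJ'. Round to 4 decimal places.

0.7429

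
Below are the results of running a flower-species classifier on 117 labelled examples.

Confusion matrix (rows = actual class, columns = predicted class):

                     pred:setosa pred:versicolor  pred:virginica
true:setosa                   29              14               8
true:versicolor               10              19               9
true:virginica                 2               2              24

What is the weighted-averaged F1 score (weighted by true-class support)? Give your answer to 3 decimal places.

Per-class F1 score (2·TP/(2·TP+FP+FN)):
  setosa: TP=29, FP=10+2=12, FN=14+8=22 → 58/92 = 0.6304
  versicolor: TP=19, FP=14+2=16, FN=10+9=19 → 38/73 = 0.5205
  virginica: TP=24, FP=8+9=17, FN=2+2=4 → 48/69 = 0.6957
Weighted-F1 score = Σ (supportᵢ/N)·F1 scoreᵢ with N=117: (51/117)·0.6304 + (38/117)·0.5205 + (28/117)·0.6957 = 0.610

0.610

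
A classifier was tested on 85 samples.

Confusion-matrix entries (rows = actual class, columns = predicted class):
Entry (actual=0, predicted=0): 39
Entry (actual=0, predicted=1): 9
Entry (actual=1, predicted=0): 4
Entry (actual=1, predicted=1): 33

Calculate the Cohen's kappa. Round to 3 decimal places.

0.694

Observed agreement pₒ = trace/N = 72/85 = 0.8471
Expected agreement pₑ = Σ (rowᵢ·colᵢ)/N² = (48·43 + 37·42)/85² = 0.5008
κ = (pₒ − pₑ)/(1 − pₑ) = (0.8471 − 0.5008)/(1 − 0.5008) = 0.694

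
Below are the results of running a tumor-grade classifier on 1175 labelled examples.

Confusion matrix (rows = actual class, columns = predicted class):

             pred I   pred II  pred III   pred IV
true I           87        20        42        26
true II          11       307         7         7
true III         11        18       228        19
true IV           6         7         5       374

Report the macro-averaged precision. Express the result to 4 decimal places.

Per-class precision (TP/(TP+FP)):
  I: TP=87, FP=11+11+6=28 → 87/115 = 0.75652
  II: TP=307, FP=20+18+7=45 → 307/352 = 0.87216
  III: TP=228, FP=42+7+5=54 → 228/282 = 0.80851
  IV: TP=374, FP=26+7+19=52 → 374/426 = 0.87793
Macro-precision = mean = (0.75652 + 0.87216 + 0.80851 + 0.87793) / 4 = 0.8288

0.8288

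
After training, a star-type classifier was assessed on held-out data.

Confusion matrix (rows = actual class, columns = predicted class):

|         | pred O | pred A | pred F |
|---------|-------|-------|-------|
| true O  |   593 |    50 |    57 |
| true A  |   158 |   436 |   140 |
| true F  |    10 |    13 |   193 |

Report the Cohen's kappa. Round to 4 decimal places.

0.5940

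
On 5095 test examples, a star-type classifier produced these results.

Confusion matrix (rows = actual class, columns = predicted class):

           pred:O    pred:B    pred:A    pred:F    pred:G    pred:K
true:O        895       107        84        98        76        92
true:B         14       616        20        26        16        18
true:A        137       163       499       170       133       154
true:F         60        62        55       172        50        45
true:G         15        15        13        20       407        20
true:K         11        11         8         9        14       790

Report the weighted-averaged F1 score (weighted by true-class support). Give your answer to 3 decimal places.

Per-class F1 score (2·TP/(2·TP+FP+FN)):
  O: TP=895, FP=14+137+60+15+11=237, FN=107+84+98+76+92=457 → 1790/2484 = 0.7206
  B: TP=616, FP=107+163+62+15+11=358, FN=14+20+26+16+18=94 → 1232/1684 = 0.7316
  A: TP=499, FP=84+20+55+13+8=180, FN=137+163+170+133+154=757 → 998/1935 = 0.5158
  F: TP=172, FP=98+26+170+20+9=323, FN=60+62+55+50+45=272 → 344/939 = 0.3663
  G: TP=407, FP=76+16+133+50+14=289, FN=15+15+13+20+20=83 → 814/1186 = 0.6863
  K: TP=790, FP=92+18+154+45+20=329, FN=11+11+8+9+14=53 → 1580/1962 = 0.8053
Weighted-F1 score = Σ (supportᵢ/N)·F1 scoreᵢ with N=5095: (1352/5095)·0.7206 + (710/5095)·0.7316 + (1256/5095)·0.5158 + (444/5095)·0.3663 + (490/5095)·0.6863 + (843/5095)·0.8053 = 0.651

0.651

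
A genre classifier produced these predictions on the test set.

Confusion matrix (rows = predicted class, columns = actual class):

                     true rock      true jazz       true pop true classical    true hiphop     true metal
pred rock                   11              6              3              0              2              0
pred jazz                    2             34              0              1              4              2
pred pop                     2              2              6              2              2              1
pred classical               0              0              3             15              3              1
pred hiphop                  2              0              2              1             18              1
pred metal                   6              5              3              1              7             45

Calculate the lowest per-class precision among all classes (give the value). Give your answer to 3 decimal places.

Per-class precision (TP/(TP+FP)):
  rock: TP=11, FP=6+3+0+2+0=11 → 11/22 = 0.5000
  jazz: TP=34, FP=2+0+1+4+2=9 → 34/43 = 0.7907
  pop: TP=6, FP=2+2+2+2+1=9 → 6/15 = 0.4000
  classical: TP=15, FP=0+0+3+3+1=7 → 15/22 = 0.6818
  hiphop: TP=18, FP=2+0+2+1+1=6 → 18/24 = 0.7500
  metal: TP=45, FP=6+5+3+1+7=22 → 45/67 = 0.6716
Lowest is class 'pop' with precision = 0.400.

0.400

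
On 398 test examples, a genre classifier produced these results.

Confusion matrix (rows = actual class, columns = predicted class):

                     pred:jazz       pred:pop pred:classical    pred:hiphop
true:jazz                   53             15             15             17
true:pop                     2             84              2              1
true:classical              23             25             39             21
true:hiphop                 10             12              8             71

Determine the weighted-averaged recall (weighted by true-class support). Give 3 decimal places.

Per-class recall (TP/(TP+FN)):
  jazz: TP=53, FN=15+15+17=47 → 53/100 = 0.5300
  pop: TP=84, FN=2+2+1=5 → 84/89 = 0.9438
  classical: TP=39, FN=23+25+21=69 → 39/108 = 0.3611
  hiphop: TP=71, FN=10+12+8=30 → 71/101 = 0.7030
Weighted-recall = Σ (supportᵢ/N)·recallᵢ with N=398: (100/398)·0.5300 + (89/398)·0.9438 + (108/398)·0.3611 + (101/398)·0.7030 = 0.621

0.621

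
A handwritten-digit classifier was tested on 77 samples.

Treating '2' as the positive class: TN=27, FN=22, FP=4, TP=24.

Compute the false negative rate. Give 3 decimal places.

0.478

FNR = FN/(FN+TP) = 22/(22+24) = 0.478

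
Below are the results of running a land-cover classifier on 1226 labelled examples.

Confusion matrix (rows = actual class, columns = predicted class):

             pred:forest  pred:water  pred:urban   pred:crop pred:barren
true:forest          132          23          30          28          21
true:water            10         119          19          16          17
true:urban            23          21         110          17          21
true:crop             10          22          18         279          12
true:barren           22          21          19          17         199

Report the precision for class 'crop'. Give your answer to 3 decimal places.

Take TP from the diagonal, FP from the rest of the 'crop' prediction marginal, FN from the rest of the 'crop' actual marginal.
precision = TP/(TP+FP).
crop: TP=279, FP=28+16+17+17=78 → 279/357 = 0.7815

0.782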